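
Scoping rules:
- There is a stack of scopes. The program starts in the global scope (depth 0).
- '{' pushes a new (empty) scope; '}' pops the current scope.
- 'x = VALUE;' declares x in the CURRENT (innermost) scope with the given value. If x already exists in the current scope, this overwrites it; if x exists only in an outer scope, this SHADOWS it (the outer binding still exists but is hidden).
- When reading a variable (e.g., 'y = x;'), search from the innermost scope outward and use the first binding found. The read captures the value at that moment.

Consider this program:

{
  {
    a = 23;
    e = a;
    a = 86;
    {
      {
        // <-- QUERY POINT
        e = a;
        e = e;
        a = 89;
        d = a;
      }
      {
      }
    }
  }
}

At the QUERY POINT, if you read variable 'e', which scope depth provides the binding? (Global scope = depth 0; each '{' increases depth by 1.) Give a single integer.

Answer: 2

Derivation:
Step 1: enter scope (depth=1)
Step 2: enter scope (depth=2)
Step 3: declare a=23 at depth 2
Step 4: declare e=(read a)=23 at depth 2
Step 5: declare a=86 at depth 2
Step 6: enter scope (depth=3)
Step 7: enter scope (depth=4)
Visible at query point: a=86 e=23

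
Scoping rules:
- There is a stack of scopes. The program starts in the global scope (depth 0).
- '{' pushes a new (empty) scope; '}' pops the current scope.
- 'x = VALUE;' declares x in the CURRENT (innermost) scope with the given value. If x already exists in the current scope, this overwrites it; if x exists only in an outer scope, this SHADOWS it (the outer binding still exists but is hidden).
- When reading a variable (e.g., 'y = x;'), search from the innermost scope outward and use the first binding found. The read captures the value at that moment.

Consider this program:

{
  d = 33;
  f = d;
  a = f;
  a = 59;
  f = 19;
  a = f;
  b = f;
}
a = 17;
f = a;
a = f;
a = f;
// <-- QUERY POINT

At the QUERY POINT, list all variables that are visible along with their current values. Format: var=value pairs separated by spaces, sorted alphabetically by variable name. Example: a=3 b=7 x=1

Answer: a=17 f=17

Derivation:
Step 1: enter scope (depth=1)
Step 2: declare d=33 at depth 1
Step 3: declare f=(read d)=33 at depth 1
Step 4: declare a=(read f)=33 at depth 1
Step 5: declare a=59 at depth 1
Step 6: declare f=19 at depth 1
Step 7: declare a=(read f)=19 at depth 1
Step 8: declare b=(read f)=19 at depth 1
Step 9: exit scope (depth=0)
Step 10: declare a=17 at depth 0
Step 11: declare f=(read a)=17 at depth 0
Step 12: declare a=(read f)=17 at depth 0
Step 13: declare a=(read f)=17 at depth 0
Visible at query point: a=17 f=17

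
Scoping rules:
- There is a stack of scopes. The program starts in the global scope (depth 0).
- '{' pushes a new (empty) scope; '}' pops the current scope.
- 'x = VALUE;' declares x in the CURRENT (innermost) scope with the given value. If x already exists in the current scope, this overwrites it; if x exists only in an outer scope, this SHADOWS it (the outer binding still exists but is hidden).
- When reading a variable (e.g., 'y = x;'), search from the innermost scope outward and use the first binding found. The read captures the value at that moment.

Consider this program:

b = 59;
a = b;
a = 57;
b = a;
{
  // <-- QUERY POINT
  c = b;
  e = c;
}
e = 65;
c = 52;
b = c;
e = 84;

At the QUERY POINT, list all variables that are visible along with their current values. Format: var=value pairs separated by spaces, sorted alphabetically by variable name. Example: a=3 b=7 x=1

Answer: a=57 b=57

Derivation:
Step 1: declare b=59 at depth 0
Step 2: declare a=(read b)=59 at depth 0
Step 3: declare a=57 at depth 0
Step 4: declare b=(read a)=57 at depth 0
Step 5: enter scope (depth=1)
Visible at query point: a=57 b=57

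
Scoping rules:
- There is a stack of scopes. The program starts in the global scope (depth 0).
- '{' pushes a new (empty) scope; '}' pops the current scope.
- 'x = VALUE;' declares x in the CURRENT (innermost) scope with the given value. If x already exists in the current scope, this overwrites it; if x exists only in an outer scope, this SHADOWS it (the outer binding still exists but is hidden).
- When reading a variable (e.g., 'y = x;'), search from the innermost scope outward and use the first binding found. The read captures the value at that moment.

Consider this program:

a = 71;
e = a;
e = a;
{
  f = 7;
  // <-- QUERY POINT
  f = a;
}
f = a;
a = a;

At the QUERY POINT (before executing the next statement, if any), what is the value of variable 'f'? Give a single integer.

Step 1: declare a=71 at depth 0
Step 2: declare e=(read a)=71 at depth 0
Step 3: declare e=(read a)=71 at depth 0
Step 4: enter scope (depth=1)
Step 5: declare f=7 at depth 1
Visible at query point: a=71 e=71 f=7

Answer: 7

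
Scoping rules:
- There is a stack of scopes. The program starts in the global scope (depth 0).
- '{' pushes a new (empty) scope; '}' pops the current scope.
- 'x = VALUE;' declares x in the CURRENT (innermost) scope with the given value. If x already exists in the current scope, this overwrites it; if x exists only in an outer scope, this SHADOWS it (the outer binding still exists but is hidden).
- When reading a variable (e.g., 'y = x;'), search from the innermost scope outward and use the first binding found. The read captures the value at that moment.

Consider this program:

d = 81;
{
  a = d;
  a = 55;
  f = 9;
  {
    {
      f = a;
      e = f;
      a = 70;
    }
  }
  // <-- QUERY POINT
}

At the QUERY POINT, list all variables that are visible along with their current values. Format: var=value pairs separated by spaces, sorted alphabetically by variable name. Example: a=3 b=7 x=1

Step 1: declare d=81 at depth 0
Step 2: enter scope (depth=1)
Step 3: declare a=(read d)=81 at depth 1
Step 4: declare a=55 at depth 1
Step 5: declare f=9 at depth 1
Step 6: enter scope (depth=2)
Step 7: enter scope (depth=3)
Step 8: declare f=(read a)=55 at depth 3
Step 9: declare e=(read f)=55 at depth 3
Step 10: declare a=70 at depth 3
Step 11: exit scope (depth=2)
Step 12: exit scope (depth=1)
Visible at query point: a=55 d=81 f=9

Answer: a=55 d=81 f=9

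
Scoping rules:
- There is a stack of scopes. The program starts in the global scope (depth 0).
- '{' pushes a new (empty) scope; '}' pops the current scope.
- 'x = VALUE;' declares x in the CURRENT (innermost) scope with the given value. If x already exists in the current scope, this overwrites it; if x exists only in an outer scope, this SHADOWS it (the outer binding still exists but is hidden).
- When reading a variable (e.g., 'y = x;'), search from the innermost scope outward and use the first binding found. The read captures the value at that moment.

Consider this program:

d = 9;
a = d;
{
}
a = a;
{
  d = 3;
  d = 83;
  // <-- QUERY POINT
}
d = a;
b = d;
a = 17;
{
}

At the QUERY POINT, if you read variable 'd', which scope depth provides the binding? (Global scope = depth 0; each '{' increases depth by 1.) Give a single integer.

Step 1: declare d=9 at depth 0
Step 2: declare a=(read d)=9 at depth 0
Step 3: enter scope (depth=1)
Step 4: exit scope (depth=0)
Step 5: declare a=(read a)=9 at depth 0
Step 6: enter scope (depth=1)
Step 7: declare d=3 at depth 1
Step 8: declare d=83 at depth 1
Visible at query point: a=9 d=83

Answer: 1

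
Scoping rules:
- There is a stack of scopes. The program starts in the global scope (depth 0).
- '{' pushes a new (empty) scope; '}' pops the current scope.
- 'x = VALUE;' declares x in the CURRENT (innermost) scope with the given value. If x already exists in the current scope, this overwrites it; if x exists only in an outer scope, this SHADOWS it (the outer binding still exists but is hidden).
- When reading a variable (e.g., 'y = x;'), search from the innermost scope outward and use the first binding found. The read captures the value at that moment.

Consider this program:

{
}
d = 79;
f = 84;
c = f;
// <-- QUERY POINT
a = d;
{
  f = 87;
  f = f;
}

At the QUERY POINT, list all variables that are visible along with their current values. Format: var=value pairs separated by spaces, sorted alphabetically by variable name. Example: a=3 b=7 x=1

Step 1: enter scope (depth=1)
Step 2: exit scope (depth=0)
Step 3: declare d=79 at depth 0
Step 4: declare f=84 at depth 0
Step 5: declare c=(read f)=84 at depth 0
Visible at query point: c=84 d=79 f=84

Answer: c=84 d=79 f=84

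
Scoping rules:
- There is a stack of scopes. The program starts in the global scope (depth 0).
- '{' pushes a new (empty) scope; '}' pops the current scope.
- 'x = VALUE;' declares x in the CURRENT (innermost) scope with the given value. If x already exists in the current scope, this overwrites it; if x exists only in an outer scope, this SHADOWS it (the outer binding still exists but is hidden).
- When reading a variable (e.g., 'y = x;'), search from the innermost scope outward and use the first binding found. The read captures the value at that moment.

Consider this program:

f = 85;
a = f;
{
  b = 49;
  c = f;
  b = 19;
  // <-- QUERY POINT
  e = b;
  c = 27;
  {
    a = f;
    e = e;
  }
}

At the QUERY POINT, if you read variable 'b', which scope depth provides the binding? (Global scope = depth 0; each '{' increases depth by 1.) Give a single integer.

Answer: 1

Derivation:
Step 1: declare f=85 at depth 0
Step 2: declare a=(read f)=85 at depth 0
Step 3: enter scope (depth=1)
Step 4: declare b=49 at depth 1
Step 5: declare c=(read f)=85 at depth 1
Step 6: declare b=19 at depth 1
Visible at query point: a=85 b=19 c=85 f=85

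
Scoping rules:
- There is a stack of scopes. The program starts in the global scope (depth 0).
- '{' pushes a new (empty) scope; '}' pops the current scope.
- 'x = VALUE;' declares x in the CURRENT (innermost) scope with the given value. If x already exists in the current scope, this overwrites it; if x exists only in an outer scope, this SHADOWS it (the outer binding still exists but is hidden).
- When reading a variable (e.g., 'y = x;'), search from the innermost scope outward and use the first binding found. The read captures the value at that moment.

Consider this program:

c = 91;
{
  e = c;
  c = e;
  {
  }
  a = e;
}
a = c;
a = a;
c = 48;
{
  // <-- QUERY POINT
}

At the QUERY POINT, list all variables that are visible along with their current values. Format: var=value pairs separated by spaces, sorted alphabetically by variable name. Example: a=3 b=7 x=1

Answer: a=91 c=48

Derivation:
Step 1: declare c=91 at depth 0
Step 2: enter scope (depth=1)
Step 3: declare e=(read c)=91 at depth 1
Step 4: declare c=(read e)=91 at depth 1
Step 5: enter scope (depth=2)
Step 6: exit scope (depth=1)
Step 7: declare a=(read e)=91 at depth 1
Step 8: exit scope (depth=0)
Step 9: declare a=(read c)=91 at depth 0
Step 10: declare a=(read a)=91 at depth 0
Step 11: declare c=48 at depth 0
Step 12: enter scope (depth=1)
Visible at query point: a=91 c=48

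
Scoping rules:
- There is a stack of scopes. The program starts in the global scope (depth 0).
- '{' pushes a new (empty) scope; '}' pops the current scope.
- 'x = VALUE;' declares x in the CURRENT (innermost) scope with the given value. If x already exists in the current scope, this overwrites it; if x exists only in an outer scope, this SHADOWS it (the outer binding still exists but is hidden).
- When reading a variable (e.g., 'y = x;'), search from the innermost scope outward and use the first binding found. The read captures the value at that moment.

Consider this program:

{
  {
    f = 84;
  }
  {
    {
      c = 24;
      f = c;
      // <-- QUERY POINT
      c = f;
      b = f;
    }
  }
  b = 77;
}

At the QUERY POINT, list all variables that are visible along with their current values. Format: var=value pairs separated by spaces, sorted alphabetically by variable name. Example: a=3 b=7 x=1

Step 1: enter scope (depth=1)
Step 2: enter scope (depth=2)
Step 3: declare f=84 at depth 2
Step 4: exit scope (depth=1)
Step 5: enter scope (depth=2)
Step 6: enter scope (depth=3)
Step 7: declare c=24 at depth 3
Step 8: declare f=(read c)=24 at depth 3
Visible at query point: c=24 f=24

Answer: c=24 f=24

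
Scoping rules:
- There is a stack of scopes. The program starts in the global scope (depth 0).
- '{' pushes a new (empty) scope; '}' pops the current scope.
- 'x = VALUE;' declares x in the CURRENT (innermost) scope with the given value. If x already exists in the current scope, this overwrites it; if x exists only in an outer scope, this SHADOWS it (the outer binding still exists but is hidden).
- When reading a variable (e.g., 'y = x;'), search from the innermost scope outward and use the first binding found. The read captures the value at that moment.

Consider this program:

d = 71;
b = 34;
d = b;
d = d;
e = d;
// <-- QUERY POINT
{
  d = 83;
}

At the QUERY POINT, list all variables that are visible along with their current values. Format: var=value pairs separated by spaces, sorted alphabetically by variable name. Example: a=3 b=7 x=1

Answer: b=34 d=34 e=34

Derivation:
Step 1: declare d=71 at depth 0
Step 2: declare b=34 at depth 0
Step 3: declare d=(read b)=34 at depth 0
Step 4: declare d=(read d)=34 at depth 0
Step 5: declare e=(read d)=34 at depth 0
Visible at query point: b=34 d=34 e=34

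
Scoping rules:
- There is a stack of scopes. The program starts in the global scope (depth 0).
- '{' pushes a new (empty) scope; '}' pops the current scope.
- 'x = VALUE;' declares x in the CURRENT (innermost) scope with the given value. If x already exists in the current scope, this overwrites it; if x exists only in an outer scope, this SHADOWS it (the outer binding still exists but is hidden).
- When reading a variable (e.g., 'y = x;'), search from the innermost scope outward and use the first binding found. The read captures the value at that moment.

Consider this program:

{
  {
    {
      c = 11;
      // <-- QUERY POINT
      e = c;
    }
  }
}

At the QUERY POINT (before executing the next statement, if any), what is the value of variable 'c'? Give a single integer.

Step 1: enter scope (depth=1)
Step 2: enter scope (depth=2)
Step 3: enter scope (depth=3)
Step 4: declare c=11 at depth 3
Visible at query point: c=11

Answer: 11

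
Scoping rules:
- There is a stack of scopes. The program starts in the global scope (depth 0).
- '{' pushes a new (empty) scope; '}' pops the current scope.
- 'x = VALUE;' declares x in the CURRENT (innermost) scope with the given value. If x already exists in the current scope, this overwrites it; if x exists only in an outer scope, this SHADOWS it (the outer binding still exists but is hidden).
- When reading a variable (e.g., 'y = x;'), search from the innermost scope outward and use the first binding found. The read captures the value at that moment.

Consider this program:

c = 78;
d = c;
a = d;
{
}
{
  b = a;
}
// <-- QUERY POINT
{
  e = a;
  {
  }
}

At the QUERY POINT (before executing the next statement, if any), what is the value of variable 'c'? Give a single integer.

Step 1: declare c=78 at depth 0
Step 2: declare d=(read c)=78 at depth 0
Step 3: declare a=(read d)=78 at depth 0
Step 4: enter scope (depth=1)
Step 5: exit scope (depth=0)
Step 6: enter scope (depth=1)
Step 7: declare b=(read a)=78 at depth 1
Step 8: exit scope (depth=0)
Visible at query point: a=78 c=78 d=78

Answer: 78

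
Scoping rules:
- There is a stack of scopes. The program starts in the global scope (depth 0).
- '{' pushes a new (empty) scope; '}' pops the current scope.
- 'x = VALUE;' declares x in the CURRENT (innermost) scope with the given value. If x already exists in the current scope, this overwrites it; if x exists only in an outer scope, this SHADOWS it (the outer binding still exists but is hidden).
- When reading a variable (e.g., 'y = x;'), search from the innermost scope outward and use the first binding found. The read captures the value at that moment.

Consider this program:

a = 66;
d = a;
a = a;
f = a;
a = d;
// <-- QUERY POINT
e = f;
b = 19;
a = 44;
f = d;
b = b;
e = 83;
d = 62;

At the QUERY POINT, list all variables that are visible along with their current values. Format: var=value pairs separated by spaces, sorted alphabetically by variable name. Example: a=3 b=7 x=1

Answer: a=66 d=66 f=66

Derivation:
Step 1: declare a=66 at depth 0
Step 2: declare d=(read a)=66 at depth 0
Step 3: declare a=(read a)=66 at depth 0
Step 4: declare f=(read a)=66 at depth 0
Step 5: declare a=(read d)=66 at depth 0
Visible at query point: a=66 d=66 f=66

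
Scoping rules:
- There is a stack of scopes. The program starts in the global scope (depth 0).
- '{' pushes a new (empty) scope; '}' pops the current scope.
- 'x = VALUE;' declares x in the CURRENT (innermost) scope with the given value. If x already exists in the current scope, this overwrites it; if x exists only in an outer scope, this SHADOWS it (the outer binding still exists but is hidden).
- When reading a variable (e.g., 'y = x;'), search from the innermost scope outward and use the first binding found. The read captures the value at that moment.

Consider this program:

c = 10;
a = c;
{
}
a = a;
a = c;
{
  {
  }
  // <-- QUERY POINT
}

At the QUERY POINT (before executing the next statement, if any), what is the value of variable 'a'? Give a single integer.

Answer: 10

Derivation:
Step 1: declare c=10 at depth 0
Step 2: declare a=(read c)=10 at depth 0
Step 3: enter scope (depth=1)
Step 4: exit scope (depth=0)
Step 5: declare a=(read a)=10 at depth 0
Step 6: declare a=(read c)=10 at depth 0
Step 7: enter scope (depth=1)
Step 8: enter scope (depth=2)
Step 9: exit scope (depth=1)
Visible at query point: a=10 c=10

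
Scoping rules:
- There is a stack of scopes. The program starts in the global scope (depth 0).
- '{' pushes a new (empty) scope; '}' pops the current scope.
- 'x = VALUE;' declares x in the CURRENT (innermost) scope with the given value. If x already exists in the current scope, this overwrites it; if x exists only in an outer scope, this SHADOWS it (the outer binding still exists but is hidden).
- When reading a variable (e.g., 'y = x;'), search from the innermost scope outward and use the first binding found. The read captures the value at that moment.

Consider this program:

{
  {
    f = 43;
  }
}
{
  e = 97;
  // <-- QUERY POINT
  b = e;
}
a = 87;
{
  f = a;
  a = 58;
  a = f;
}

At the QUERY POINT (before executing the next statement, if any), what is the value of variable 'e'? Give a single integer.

Step 1: enter scope (depth=1)
Step 2: enter scope (depth=2)
Step 3: declare f=43 at depth 2
Step 4: exit scope (depth=1)
Step 5: exit scope (depth=0)
Step 6: enter scope (depth=1)
Step 7: declare e=97 at depth 1
Visible at query point: e=97

Answer: 97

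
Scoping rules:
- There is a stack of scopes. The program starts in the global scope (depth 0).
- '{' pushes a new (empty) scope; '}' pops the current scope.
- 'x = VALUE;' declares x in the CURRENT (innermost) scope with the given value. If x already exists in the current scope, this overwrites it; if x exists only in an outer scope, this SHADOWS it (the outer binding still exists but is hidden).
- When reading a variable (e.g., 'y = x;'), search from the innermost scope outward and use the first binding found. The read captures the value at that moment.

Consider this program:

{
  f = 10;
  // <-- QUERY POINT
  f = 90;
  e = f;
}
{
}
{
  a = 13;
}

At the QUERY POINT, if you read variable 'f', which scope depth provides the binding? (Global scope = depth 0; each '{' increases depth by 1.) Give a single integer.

Answer: 1

Derivation:
Step 1: enter scope (depth=1)
Step 2: declare f=10 at depth 1
Visible at query point: f=10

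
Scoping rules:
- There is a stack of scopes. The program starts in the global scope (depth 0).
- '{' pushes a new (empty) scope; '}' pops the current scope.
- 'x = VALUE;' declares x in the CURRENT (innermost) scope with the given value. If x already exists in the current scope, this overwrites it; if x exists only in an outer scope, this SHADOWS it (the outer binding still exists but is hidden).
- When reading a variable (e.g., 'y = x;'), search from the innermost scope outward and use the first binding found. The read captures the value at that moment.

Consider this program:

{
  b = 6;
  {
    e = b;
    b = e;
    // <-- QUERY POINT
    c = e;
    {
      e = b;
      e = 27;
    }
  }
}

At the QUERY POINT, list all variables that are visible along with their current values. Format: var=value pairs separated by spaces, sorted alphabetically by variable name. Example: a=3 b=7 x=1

Step 1: enter scope (depth=1)
Step 2: declare b=6 at depth 1
Step 3: enter scope (depth=2)
Step 4: declare e=(read b)=6 at depth 2
Step 5: declare b=(read e)=6 at depth 2
Visible at query point: b=6 e=6

Answer: b=6 e=6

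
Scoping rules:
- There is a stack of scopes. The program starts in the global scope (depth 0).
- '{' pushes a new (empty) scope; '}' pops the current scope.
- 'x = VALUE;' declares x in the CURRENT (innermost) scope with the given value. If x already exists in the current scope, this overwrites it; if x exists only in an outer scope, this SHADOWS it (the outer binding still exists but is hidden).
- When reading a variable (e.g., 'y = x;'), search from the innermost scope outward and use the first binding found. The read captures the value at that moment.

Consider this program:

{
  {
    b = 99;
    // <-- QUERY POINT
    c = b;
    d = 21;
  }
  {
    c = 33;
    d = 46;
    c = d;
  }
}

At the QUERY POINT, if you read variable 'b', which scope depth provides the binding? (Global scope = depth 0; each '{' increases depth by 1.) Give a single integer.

Step 1: enter scope (depth=1)
Step 2: enter scope (depth=2)
Step 3: declare b=99 at depth 2
Visible at query point: b=99

Answer: 2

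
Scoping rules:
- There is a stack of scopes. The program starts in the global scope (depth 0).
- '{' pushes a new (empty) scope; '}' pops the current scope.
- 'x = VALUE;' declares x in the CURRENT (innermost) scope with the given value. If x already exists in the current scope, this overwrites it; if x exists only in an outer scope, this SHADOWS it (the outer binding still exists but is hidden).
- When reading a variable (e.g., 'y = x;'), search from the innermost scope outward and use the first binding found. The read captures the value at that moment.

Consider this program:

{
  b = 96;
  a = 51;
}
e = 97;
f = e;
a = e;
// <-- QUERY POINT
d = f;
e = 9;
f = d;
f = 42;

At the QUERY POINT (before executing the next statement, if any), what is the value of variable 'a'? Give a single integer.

Step 1: enter scope (depth=1)
Step 2: declare b=96 at depth 1
Step 3: declare a=51 at depth 1
Step 4: exit scope (depth=0)
Step 5: declare e=97 at depth 0
Step 6: declare f=(read e)=97 at depth 0
Step 7: declare a=(read e)=97 at depth 0
Visible at query point: a=97 e=97 f=97

Answer: 97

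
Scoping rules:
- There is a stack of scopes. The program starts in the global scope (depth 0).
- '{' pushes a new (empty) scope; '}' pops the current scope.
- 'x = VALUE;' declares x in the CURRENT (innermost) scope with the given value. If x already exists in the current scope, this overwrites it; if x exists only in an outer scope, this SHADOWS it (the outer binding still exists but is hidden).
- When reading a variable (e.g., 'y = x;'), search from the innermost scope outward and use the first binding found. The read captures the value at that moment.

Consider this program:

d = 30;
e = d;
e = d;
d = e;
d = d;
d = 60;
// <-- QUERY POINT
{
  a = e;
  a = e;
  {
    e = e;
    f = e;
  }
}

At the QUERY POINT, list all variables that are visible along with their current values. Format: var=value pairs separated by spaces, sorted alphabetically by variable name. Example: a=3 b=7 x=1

Step 1: declare d=30 at depth 0
Step 2: declare e=(read d)=30 at depth 0
Step 3: declare e=(read d)=30 at depth 0
Step 4: declare d=(read e)=30 at depth 0
Step 5: declare d=(read d)=30 at depth 0
Step 6: declare d=60 at depth 0
Visible at query point: d=60 e=30

Answer: d=60 e=30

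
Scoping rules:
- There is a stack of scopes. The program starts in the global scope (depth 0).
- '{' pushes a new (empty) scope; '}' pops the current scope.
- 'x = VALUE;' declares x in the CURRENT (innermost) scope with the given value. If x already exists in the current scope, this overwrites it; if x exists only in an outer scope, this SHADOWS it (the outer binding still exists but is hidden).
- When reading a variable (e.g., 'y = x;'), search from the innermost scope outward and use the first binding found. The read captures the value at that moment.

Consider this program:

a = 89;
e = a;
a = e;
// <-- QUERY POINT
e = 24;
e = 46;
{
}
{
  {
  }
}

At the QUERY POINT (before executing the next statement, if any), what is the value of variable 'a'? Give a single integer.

Step 1: declare a=89 at depth 0
Step 2: declare e=(read a)=89 at depth 0
Step 3: declare a=(read e)=89 at depth 0
Visible at query point: a=89 e=89

Answer: 89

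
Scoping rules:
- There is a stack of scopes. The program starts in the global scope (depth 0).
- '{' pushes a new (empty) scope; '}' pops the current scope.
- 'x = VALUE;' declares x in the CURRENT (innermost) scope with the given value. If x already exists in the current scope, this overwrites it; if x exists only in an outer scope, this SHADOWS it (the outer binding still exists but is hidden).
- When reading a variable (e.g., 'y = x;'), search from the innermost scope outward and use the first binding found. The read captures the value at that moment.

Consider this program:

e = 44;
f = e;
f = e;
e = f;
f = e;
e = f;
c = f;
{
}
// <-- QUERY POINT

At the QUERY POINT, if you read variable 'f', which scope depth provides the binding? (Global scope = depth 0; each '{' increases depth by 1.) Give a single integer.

Step 1: declare e=44 at depth 0
Step 2: declare f=(read e)=44 at depth 0
Step 3: declare f=(read e)=44 at depth 0
Step 4: declare e=(read f)=44 at depth 0
Step 5: declare f=(read e)=44 at depth 0
Step 6: declare e=(read f)=44 at depth 0
Step 7: declare c=(read f)=44 at depth 0
Step 8: enter scope (depth=1)
Step 9: exit scope (depth=0)
Visible at query point: c=44 e=44 f=44

Answer: 0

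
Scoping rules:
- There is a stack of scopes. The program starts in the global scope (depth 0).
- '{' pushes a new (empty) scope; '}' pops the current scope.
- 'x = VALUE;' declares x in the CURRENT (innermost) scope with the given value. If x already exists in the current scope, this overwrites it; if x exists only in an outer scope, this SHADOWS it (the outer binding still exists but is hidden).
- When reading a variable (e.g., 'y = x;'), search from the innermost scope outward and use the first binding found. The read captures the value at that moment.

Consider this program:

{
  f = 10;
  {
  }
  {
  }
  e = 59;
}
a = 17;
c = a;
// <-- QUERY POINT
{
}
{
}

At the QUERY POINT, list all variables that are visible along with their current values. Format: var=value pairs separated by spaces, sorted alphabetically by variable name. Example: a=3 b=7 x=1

Step 1: enter scope (depth=1)
Step 2: declare f=10 at depth 1
Step 3: enter scope (depth=2)
Step 4: exit scope (depth=1)
Step 5: enter scope (depth=2)
Step 6: exit scope (depth=1)
Step 7: declare e=59 at depth 1
Step 8: exit scope (depth=0)
Step 9: declare a=17 at depth 0
Step 10: declare c=(read a)=17 at depth 0
Visible at query point: a=17 c=17

Answer: a=17 c=17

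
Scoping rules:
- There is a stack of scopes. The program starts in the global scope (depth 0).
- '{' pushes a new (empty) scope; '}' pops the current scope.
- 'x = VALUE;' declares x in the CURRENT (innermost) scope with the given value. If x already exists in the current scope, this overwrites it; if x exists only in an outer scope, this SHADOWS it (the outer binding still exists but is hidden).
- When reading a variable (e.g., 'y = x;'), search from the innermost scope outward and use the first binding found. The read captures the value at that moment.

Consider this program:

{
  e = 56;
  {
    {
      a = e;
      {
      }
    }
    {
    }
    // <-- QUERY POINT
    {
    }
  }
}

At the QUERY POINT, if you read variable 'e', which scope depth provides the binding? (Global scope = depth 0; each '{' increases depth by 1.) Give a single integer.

Step 1: enter scope (depth=1)
Step 2: declare e=56 at depth 1
Step 3: enter scope (depth=2)
Step 4: enter scope (depth=3)
Step 5: declare a=(read e)=56 at depth 3
Step 6: enter scope (depth=4)
Step 7: exit scope (depth=3)
Step 8: exit scope (depth=2)
Step 9: enter scope (depth=3)
Step 10: exit scope (depth=2)
Visible at query point: e=56

Answer: 1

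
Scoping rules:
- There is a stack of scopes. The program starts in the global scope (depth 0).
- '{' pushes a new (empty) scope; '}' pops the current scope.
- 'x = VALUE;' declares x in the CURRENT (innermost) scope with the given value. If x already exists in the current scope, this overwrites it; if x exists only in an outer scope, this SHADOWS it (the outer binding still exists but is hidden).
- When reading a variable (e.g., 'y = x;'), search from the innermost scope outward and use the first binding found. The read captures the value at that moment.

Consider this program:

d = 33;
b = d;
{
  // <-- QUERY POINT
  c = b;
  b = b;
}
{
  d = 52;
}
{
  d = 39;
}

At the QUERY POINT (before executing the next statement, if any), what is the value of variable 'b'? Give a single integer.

Step 1: declare d=33 at depth 0
Step 2: declare b=(read d)=33 at depth 0
Step 3: enter scope (depth=1)
Visible at query point: b=33 d=33

Answer: 33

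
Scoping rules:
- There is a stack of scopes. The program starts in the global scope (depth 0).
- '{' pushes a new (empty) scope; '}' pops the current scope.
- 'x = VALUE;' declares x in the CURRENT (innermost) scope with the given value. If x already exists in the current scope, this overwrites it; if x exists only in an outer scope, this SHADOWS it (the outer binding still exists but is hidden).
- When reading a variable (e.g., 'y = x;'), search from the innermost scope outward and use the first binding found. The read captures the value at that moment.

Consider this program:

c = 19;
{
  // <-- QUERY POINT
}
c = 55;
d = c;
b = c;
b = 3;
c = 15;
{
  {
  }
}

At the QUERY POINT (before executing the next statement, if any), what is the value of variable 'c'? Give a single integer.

Step 1: declare c=19 at depth 0
Step 2: enter scope (depth=1)
Visible at query point: c=19

Answer: 19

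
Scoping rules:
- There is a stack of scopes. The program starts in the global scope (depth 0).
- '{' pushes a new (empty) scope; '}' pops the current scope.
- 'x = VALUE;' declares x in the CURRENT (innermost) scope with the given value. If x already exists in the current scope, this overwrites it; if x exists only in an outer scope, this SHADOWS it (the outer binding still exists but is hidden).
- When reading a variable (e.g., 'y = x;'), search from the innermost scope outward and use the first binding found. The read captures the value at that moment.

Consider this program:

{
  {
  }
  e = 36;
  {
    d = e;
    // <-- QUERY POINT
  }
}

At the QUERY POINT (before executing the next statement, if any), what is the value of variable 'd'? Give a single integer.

Step 1: enter scope (depth=1)
Step 2: enter scope (depth=2)
Step 3: exit scope (depth=1)
Step 4: declare e=36 at depth 1
Step 5: enter scope (depth=2)
Step 6: declare d=(read e)=36 at depth 2
Visible at query point: d=36 e=36

Answer: 36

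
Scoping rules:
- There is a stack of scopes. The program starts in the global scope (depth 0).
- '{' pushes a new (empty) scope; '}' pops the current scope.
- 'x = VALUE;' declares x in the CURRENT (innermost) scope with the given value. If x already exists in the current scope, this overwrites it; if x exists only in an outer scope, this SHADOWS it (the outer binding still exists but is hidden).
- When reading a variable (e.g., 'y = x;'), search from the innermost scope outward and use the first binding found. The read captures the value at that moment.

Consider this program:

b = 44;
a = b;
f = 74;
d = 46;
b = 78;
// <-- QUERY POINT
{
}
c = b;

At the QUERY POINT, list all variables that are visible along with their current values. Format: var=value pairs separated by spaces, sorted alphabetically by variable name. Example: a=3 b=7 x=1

Answer: a=44 b=78 d=46 f=74

Derivation:
Step 1: declare b=44 at depth 0
Step 2: declare a=(read b)=44 at depth 0
Step 3: declare f=74 at depth 0
Step 4: declare d=46 at depth 0
Step 5: declare b=78 at depth 0
Visible at query point: a=44 b=78 d=46 f=74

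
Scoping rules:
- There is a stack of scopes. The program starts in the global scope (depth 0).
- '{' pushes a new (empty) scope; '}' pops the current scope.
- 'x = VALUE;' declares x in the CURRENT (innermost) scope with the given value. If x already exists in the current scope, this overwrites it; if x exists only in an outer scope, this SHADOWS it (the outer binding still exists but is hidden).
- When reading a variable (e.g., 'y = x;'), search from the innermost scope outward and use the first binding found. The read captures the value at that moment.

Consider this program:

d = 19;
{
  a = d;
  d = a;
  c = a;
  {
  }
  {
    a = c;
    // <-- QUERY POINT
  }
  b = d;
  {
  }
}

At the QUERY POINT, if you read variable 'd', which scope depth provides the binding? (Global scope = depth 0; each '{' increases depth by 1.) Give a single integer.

Step 1: declare d=19 at depth 0
Step 2: enter scope (depth=1)
Step 3: declare a=(read d)=19 at depth 1
Step 4: declare d=(read a)=19 at depth 1
Step 5: declare c=(read a)=19 at depth 1
Step 6: enter scope (depth=2)
Step 7: exit scope (depth=1)
Step 8: enter scope (depth=2)
Step 9: declare a=(read c)=19 at depth 2
Visible at query point: a=19 c=19 d=19

Answer: 1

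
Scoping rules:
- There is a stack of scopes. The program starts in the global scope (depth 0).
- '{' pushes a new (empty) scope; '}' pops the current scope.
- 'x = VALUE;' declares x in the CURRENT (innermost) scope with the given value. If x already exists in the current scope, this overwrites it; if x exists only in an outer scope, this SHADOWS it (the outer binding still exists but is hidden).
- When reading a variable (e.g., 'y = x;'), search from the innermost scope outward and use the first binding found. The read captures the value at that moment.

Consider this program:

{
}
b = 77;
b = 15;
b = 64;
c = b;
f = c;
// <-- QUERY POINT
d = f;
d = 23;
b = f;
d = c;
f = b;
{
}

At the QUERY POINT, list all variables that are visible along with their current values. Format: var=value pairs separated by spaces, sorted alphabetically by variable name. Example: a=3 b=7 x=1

Answer: b=64 c=64 f=64

Derivation:
Step 1: enter scope (depth=1)
Step 2: exit scope (depth=0)
Step 3: declare b=77 at depth 0
Step 4: declare b=15 at depth 0
Step 5: declare b=64 at depth 0
Step 6: declare c=(read b)=64 at depth 0
Step 7: declare f=(read c)=64 at depth 0
Visible at query point: b=64 c=64 f=64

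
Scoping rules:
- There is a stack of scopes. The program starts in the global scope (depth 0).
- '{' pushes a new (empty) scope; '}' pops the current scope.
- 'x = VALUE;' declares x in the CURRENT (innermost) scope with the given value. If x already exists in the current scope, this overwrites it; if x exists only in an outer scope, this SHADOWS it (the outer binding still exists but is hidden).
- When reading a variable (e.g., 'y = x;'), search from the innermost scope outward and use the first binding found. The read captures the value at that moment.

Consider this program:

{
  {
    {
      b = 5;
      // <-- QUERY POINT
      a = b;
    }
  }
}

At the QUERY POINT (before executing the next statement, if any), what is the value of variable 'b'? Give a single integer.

Step 1: enter scope (depth=1)
Step 2: enter scope (depth=2)
Step 3: enter scope (depth=3)
Step 4: declare b=5 at depth 3
Visible at query point: b=5

Answer: 5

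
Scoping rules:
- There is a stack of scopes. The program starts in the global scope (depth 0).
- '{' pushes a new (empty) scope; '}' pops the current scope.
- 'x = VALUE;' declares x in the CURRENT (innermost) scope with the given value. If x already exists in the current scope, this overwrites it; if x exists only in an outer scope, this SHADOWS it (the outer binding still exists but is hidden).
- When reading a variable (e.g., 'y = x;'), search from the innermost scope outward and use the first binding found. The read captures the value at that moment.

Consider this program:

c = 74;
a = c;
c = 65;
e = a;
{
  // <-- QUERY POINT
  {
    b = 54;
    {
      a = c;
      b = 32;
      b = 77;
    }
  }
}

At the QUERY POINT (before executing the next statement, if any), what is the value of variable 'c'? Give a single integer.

Step 1: declare c=74 at depth 0
Step 2: declare a=(read c)=74 at depth 0
Step 3: declare c=65 at depth 0
Step 4: declare e=(read a)=74 at depth 0
Step 5: enter scope (depth=1)
Visible at query point: a=74 c=65 e=74

Answer: 65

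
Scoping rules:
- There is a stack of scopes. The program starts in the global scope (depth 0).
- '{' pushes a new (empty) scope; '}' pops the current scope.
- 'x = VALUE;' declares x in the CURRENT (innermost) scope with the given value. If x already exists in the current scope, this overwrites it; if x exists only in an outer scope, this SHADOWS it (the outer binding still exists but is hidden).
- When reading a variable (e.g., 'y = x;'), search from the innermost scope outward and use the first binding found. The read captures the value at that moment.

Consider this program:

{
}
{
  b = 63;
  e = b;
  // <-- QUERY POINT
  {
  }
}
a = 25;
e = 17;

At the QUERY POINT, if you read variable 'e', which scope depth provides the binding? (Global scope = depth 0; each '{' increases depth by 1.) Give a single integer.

Step 1: enter scope (depth=1)
Step 2: exit scope (depth=0)
Step 3: enter scope (depth=1)
Step 4: declare b=63 at depth 1
Step 5: declare e=(read b)=63 at depth 1
Visible at query point: b=63 e=63

Answer: 1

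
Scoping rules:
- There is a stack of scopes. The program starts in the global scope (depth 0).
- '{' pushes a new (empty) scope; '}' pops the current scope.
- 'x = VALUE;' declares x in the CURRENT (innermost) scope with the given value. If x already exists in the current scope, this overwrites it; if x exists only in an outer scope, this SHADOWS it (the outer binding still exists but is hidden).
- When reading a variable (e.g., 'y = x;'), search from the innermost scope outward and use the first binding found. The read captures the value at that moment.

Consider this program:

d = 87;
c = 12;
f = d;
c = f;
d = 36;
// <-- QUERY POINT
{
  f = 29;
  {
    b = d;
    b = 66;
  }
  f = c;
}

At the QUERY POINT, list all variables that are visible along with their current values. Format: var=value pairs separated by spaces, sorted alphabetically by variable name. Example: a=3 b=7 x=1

Step 1: declare d=87 at depth 0
Step 2: declare c=12 at depth 0
Step 3: declare f=(read d)=87 at depth 0
Step 4: declare c=(read f)=87 at depth 0
Step 5: declare d=36 at depth 0
Visible at query point: c=87 d=36 f=87

Answer: c=87 d=36 f=87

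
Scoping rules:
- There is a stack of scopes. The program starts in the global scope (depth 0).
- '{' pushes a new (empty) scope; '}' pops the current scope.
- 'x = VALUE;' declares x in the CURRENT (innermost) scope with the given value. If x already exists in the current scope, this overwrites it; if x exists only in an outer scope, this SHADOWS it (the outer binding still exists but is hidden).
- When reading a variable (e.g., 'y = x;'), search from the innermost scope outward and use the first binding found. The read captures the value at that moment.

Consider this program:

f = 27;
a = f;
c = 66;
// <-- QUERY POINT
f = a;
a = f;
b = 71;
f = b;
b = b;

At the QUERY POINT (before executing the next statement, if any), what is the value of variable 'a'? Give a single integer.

Answer: 27

Derivation:
Step 1: declare f=27 at depth 0
Step 2: declare a=(read f)=27 at depth 0
Step 3: declare c=66 at depth 0
Visible at query point: a=27 c=66 f=27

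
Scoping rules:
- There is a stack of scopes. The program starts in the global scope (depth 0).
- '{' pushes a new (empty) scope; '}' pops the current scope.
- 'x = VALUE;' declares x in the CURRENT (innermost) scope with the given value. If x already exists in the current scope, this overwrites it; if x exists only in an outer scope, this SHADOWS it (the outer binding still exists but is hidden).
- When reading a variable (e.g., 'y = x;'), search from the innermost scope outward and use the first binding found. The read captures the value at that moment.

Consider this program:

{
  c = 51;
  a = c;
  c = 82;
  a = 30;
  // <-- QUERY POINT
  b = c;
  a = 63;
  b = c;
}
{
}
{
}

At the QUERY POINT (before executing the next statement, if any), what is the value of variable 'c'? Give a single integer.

Step 1: enter scope (depth=1)
Step 2: declare c=51 at depth 1
Step 3: declare a=(read c)=51 at depth 1
Step 4: declare c=82 at depth 1
Step 5: declare a=30 at depth 1
Visible at query point: a=30 c=82

Answer: 82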